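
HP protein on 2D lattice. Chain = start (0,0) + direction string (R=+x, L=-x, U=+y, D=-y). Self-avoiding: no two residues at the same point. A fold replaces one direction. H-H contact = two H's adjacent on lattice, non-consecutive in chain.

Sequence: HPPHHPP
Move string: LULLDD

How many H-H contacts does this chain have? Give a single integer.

Answer: 0

Derivation:
Positions: [(0, 0), (-1, 0), (-1, 1), (-2, 1), (-3, 1), (-3, 0), (-3, -1)]
No H-H contacts found.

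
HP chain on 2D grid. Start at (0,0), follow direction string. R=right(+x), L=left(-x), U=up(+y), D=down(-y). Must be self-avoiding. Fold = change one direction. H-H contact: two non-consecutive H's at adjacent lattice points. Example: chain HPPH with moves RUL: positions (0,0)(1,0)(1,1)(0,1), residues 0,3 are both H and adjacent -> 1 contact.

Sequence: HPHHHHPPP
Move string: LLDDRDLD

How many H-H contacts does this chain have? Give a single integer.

Answer: 0

Derivation:
Positions: [(0, 0), (-1, 0), (-2, 0), (-2, -1), (-2, -2), (-1, -2), (-1, -3), (-2, -3), (-2, -4)]
No H-H contacts found.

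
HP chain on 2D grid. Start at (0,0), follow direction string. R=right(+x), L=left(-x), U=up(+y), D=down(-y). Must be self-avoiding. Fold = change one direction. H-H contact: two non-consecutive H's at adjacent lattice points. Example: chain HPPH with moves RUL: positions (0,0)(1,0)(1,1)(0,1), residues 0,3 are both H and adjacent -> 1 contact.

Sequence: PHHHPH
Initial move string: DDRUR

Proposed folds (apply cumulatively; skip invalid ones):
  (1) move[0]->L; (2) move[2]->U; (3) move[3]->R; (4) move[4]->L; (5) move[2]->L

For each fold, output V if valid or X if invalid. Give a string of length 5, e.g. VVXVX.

Initial: DDRUR -> [(0, 0), (0, -1), (0, -2), (1, -2), (1, -1), (2, -1)]
Fold 1: move[0]->L => LDRUR INVALID (collision), skipped
Fold 2: move[2]->U => DDUUR INVALID (collision), skipped
Fold 3: move[3]->R => DDRRR VALID
Fold 4: move[4]->L => DDRRL INVALID (collision), skipped
Fold 5: move[2]->L => DDLRR INVALID (collision), skipped

Answer: XXVXX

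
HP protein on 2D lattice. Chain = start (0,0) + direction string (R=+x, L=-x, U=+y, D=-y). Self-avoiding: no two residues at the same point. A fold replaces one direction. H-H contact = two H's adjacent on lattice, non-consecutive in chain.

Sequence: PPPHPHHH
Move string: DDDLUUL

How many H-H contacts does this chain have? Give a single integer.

Answer: 0

Derivation:
Positions: [(0, 0), (0, -1), (0, -2), (0, -3), (-1, -3), (-1, -2), (-1, -1), (-2, -1)]
No H-H contacts found.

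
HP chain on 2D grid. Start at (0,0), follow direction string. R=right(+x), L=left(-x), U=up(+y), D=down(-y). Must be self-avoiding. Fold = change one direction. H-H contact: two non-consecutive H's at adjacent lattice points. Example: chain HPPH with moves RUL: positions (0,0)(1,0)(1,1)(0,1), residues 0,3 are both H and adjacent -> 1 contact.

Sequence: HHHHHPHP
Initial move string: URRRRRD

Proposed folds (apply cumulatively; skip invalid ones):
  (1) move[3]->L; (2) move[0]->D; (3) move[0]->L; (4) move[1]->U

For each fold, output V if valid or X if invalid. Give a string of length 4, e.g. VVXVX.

Answer: XVXX

Derivation:
Initial: URRRRRD -> [(0, 0), (0, 1), (1, 1), (2, 1), (3, 1), (4, 1), (5, 1), (5, 0)]
Fold 1: move[3]->L => URRLRRD INVALID (collision), skipped
Fold 2: move[0]->D => DRRRRRD VALID
Fold 3: move[0]->L => LRRRRRD INVALID (collision), skipped
Fold 4: move[1]->U => DURRRRD INVALID (collision), skipped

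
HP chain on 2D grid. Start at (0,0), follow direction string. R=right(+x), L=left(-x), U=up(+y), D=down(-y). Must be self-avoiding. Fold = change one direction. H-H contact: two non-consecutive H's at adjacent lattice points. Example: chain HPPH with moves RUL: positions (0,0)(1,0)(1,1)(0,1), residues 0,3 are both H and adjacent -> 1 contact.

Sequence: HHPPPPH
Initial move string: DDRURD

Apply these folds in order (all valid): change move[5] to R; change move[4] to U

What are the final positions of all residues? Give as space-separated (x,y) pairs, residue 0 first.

Initial moves: DDRURD
Fold: move[5]->R => DDRURR (positions: [(0, 0), (0, -1), (0, -2), (1, -2), (1, -1), (2, -1), (3, -1)])
Fold: move[4]->U => DDRUUR (positions: [(0, 0), (0, -1), (0, -2), (1, -2), (1, -1), (1, 0), (2, 0)])

Answer: (0,0) (0,-1) (0,-2) (1,-2) (1,-1) (1,0) (2,0)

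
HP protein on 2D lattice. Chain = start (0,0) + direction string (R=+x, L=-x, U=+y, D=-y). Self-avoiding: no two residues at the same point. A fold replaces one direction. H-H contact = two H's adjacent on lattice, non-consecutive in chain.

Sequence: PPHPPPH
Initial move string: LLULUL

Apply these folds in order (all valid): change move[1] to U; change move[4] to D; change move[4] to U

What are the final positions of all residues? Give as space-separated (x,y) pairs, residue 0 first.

Answer: (0,0) (-1,0) (-1,1) (-1,2) (-2,2) (-2,3) (-3,3)

Derivation:
Initial moves: LLULUL
Fold: move[1]->U => LUULUL (positions: [(0, 0), (-1, 0), (-1, 1), (-1, 2), (-2, 2), (-2, 3), (-3, 3)])
Fold: move[4]->D => LUULDL (positions: [(0, 0), (-1, 0), (-1, 1), (-1, 2), (-2, 2), (-2, 1), (-3, 1)])
Fold: move[4]->U => LUULUL (positions: [(0, 0), (-1, 0), (-1, 1), (-1, 2), (-2, 2), (-2, 3), (-3, 3)])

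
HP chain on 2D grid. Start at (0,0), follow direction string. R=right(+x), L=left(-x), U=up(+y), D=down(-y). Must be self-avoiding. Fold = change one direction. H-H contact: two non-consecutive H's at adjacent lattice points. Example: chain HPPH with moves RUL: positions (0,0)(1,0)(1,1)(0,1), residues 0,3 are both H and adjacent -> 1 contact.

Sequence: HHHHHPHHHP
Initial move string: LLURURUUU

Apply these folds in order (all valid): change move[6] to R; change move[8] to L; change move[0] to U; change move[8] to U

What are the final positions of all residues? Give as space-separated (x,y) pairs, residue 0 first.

Initial moves: LLURURUUU
Fold: move[6]->R => LLURURRUU (positions: [(0, 0), (-1, 0), (-2, 0), (-2, 1), (-1, 1), (-1, 2), (0, 2), (1, 2), (1, 3), (1, 4)])
Fold: move[8]->L => LLURURRUL (positions: [(0, 0), (-1, 0), (-2, 0), (-2, 1), (-1, 1), (-1, 2), (0, 2), (1, 2), (1, 3), (0, 3)])
Fold: move[0]->U => ULURURRUL (positions: [(0, 0), (0, 1), (-1, 1), (-1, 2), (0, 2), (0, 3), (1, 3), (2, 3), (2, 4), (1, 4)])
Fold: move[8]->U => ULURURRUU (positions: [(0, 0), (0, 1), (-1, 1), (-1, 2), (0, 2), (0, 3), (1, 3), (2, 3), (2, 4), (2, 5)])

Answer: (0,0) (0,1) (-1,1) (-1,2) (0,2) (0,3) (1,3) (2,3) (2,4) (2,5)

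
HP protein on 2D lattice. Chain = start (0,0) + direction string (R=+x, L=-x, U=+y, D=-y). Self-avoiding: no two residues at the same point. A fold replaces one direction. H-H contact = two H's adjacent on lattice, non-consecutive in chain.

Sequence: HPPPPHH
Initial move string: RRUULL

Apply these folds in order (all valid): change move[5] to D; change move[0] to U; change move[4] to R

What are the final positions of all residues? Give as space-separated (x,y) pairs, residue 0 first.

Answer: (0,0) (0,1) (1,1) (1,2) (1,3) (2,3) (2,2)

Derivation:
Initial moves: RRUULL
Fold: move[5]->D => RRUULD (positions: [(0, 0), (1, 0), (2, 0), (2, 1), (2, 2), (1, 2), (1, 1)])
Fold: move[0]->U => URUULD (positions: [(0, 0), (0, 1), (1, 1), (1, 2), (1, 3), (0, 3), (0, 2)])
Fold: move[4]->R => URUURD (positions: [(0, 0), (0, 1), (1, 1), (1, 2), (1, 3), (2, 3), (2, 2)])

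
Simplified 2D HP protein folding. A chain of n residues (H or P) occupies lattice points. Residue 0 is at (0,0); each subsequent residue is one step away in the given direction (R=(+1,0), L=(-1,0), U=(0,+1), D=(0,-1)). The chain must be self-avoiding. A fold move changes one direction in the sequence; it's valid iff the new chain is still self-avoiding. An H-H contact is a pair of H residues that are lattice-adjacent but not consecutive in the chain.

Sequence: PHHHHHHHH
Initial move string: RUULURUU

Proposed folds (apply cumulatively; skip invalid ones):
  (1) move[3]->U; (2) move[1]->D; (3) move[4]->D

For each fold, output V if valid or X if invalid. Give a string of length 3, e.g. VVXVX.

Initial: RUULURUU -> [(0, 0), (1, 0), (1, 1), (1, 2), (0, 2), (0, 3), (1, 3), (1, 4), (1, 5)]
Fold 1: move[3]->U => RUUUURUU VALID
Fold 2: move[1]->D => RDUUURUU INVALID (collision), skipped
Fold 3: move[4]->D => RUUUDRUU INVALID (collision), skipped

Answer: VXX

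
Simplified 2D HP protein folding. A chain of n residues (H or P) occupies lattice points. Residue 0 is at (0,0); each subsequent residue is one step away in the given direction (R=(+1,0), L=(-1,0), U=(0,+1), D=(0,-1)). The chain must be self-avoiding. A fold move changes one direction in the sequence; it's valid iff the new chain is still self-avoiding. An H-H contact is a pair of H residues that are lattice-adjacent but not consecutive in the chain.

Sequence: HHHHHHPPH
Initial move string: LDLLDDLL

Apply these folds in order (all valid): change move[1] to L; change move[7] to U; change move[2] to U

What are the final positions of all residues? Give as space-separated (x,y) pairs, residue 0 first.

Initial moves: LDLLDDLL
Fold: move[1]->L => LLLLDDLL (positions: [(0, 0), (-1, 0), (-2, 0), (-3, 0), (-4, 0), (-4, -1), (-4, -2), (-5, -2), (-6, -2)])
Fold: move[7]->U => LLLLDDLU (positions: [(0, 0), (-1, 0), (-2, 0), (-3, 0), (-4, 0), (-4, -1), (-4, -2), (-5, -2), (-5, -1)])
Fold: move[2]->U => LLULDDLU (positions: [(0, 0), (-1, 0), (-2, 0), (-2, 1), (-3, 1), (-3, 0), (-3, -1), (-4, -1), (-4, 0)])

Answer: (0,0) (-1,0) (-2,0) (-2,1) (-3,1) (-3,0) (-3,-1) (-4,-1) (-4,0)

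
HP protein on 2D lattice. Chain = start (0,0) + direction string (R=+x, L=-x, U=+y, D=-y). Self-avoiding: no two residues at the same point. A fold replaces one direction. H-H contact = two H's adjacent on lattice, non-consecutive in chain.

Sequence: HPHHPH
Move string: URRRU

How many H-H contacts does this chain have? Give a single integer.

Positions: [(0, 0), (0, 1), (1, 1), (2, 1), (3, 1), (3, 2)]
No H-H contacts found.

Answer: 0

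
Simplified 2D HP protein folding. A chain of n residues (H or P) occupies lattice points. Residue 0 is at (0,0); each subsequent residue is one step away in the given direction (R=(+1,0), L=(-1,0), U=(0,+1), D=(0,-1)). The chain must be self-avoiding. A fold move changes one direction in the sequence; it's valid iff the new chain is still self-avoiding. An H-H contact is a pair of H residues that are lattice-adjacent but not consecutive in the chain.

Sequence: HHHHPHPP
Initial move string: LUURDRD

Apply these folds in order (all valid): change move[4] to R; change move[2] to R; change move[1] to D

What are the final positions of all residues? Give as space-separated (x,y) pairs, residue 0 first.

Initial moves: LUURDRD
Fold: move[4]->R => LUURRRD (positions: [(0, 0), (-1, 0), (-1, 1), (-1, 2), (0, 2), (1, 2), (2, 2), (2, 1)])
Fold: move[2]->R => LURRRRD (positions: [(0, 0), (-1, 0), (-1, 1), (0, 1), (1, 1), (2, 1), (3, 1), (3, 0)])
Fold: move[1]->D => LDRRRRD (positions: [(0, 0), (-1, 0), (-1, -1), (0, -1), (1, -1), (2, -1), (3, -1), (3, -2)])

Answer: (0,0) (-1,0) (-1,-1) (0,-1) (1,-1) (2,-1) (3,-1) (3,-2)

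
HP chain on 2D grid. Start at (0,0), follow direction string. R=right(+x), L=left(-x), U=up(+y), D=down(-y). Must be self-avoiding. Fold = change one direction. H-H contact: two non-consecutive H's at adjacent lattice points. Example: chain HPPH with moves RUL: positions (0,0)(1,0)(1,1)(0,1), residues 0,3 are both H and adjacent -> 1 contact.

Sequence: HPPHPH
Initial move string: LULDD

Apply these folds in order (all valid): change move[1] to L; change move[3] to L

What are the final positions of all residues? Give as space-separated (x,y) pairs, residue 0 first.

Initial moves: LULDD
Fold: move[1]->L => LLLDD (positions: [(0, 0), (-1, 0), (-2, 0), (-3, 0), (-3, -1), (-3, -2)])
Fold: move[3]->L => LLLLD (positions: [(0, 0), (-1, 0), (-2, 0), (-3, 0), (-4, 0), (-4, -1)])

Answer: (0,0) (-1,0) (-2,0) (-3,0) (-4,0) (-4,-1)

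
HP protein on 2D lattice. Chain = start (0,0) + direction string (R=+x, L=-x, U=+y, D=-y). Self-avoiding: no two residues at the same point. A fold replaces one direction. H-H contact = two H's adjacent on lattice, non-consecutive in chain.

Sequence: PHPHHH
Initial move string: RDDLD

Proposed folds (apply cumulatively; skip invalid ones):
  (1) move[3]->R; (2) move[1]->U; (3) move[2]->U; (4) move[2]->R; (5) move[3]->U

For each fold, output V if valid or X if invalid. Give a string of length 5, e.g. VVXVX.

Initial: RDDLD -> [(0, 0), (1, 0), (1, -1), (1, -2), (0, -2), (0, -3)]
Fold 1: move[3]->R => RDDRD VALID
Fold 2: move[1]->U => RUDRD INVALID (collision), skipped
Fold 3: move[2]->U => RDURD INVALID (collision), skipped
Fold 4: move[2]->R => RDRRD VALID
Fold 5: move[3]->U => RDRUD INVALID (collision), skipped

Answer: VXXVX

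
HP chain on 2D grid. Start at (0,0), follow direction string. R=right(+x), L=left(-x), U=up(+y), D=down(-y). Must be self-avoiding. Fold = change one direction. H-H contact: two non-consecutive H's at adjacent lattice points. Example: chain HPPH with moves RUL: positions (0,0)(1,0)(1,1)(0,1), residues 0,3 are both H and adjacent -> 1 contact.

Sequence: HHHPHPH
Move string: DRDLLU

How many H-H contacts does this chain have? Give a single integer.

Positions: [(0, 0), (0, -1), (1, -1), (1, -2), (0, -2), (-1, -2), (-1, -1)]
H-H contact: residue 1 @(0,-1) - residue 6 @(-1, -1)
H-H contact: residue 1 @(0,-1) - residue 4 @(0, -2)

Answer: 2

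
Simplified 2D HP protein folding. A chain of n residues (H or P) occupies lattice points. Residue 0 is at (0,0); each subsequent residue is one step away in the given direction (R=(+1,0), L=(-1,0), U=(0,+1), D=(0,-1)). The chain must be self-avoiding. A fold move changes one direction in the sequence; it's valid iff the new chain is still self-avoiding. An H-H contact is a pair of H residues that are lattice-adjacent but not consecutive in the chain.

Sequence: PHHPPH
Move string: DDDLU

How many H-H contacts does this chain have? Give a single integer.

Answer: 1

Derivation:
Positions: [(0, 0), (0, -1), (0, -2), (0, -3), (-1, -3), (-1, -2)]
H-H contact: residue 2 @(0,-2) - residue 5 @(-1, -2)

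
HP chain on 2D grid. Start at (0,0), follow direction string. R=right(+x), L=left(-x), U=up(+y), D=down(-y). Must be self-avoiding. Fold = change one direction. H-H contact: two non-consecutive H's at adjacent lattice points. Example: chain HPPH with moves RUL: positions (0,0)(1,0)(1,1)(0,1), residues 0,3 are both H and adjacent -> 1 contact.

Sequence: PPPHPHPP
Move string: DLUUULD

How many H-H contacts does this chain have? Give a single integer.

Answer: 0

Derivation:
Positions: [(0, 0), (0, -1), (-1, -1), (-1, 0), (-1, 1), (-1, 2), (-2, 2), (-2, 1)]
No H-H contacts found.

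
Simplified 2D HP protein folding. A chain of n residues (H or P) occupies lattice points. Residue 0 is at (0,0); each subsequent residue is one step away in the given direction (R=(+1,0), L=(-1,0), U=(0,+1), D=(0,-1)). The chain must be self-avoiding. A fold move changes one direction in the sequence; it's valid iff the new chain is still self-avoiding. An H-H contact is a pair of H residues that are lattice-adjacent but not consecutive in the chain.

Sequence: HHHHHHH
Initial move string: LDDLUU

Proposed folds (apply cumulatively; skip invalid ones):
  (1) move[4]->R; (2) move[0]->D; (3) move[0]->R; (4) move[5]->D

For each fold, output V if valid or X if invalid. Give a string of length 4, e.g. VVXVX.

Answer: XVXX

Derivation:
Initial: LDDLUU -> [(0, 0), (-1, 0), (-1, -1), (-1, -2), (-2, -2), (-2, -1), (-2, 0)]
Fold 1: move[4]->R => LDDLRU INVALID (collision), skipped
Fold 2: move[0]->D => DDDLUU VALID
Fold 3: move[0]->R => RDDLUU INVALID (collision), skipped
Fold 4: move[5]->D => DDDLUD INVALID (collision), skipped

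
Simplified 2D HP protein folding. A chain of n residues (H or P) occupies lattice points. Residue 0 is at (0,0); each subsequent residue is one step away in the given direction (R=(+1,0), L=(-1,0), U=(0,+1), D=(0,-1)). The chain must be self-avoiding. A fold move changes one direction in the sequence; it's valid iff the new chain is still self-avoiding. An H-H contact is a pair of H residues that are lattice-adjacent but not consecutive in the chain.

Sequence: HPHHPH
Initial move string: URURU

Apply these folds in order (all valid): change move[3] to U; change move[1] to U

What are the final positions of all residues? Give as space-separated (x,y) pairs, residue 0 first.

Initial moves: URURU
Fold: move[3]->U => URUUU (positions: [(0, 0), (0, 1), (1, 1), (1, 2), (1, 3), (1, 4)])
Fold: move[1]->U => UUUUU (positions: [(0, 0), (0, 1), (0, 2), (0, 3), (0, 4), (0, 5)])

Answer: (0,0) (0,1) (0,2) (0,3) (0,4) (0,5)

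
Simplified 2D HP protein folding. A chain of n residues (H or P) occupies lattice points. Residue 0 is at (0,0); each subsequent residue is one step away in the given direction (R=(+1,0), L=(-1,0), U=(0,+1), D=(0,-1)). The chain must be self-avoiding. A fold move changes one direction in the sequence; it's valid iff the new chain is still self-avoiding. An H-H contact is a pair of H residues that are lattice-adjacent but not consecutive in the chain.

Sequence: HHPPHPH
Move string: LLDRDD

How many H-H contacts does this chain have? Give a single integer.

Answer: 1

Derivation:
Positions: [(0, 0), (-1, 0), (-2, 0), (-2, -1), (-1, -1), (-1, -2), (-1, -3)]
H-H contact: residue 1 @(-1,0) - residue 4 @(-1, -1)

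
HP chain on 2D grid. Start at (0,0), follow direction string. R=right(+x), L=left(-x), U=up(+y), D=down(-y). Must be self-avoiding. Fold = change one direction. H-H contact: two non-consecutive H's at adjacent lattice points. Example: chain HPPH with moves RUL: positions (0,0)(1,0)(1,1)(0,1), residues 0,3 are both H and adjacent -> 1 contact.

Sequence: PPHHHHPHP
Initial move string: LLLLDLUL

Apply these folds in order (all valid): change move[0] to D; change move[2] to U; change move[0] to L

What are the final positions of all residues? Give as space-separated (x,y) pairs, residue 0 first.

Initial moves: LLLLDLUL
Fold: move[0]->D => DLLLDLUL (positions: [(0, 0), (0, -1), (-1, -1), (-2, -1), (-3, -1), (-3, -2), (-4, -2), (-4, -1), (-5, -1)])
Fold: move[2]->U => DLULDLUL (positions: [(0, 0), (0, -1), (-1, -1), (-1, 0), (-2, 0), (-2, -1), (-3, -1), (-3, 0), (-4, 0)])
Fold: move[0]->L => LLULDLUL (positions: [(0, 0), (-1, 0), (-2, 0), (-2, 1), (-3, 1), (-3, 0), (-4, 0), (-4, 1), (-5, 1)])

Answer: (0,0) (-1,0) (-2,0) (-2,1) (-3,1) (-3,0) (-4,0) (-4,1) (-5,1)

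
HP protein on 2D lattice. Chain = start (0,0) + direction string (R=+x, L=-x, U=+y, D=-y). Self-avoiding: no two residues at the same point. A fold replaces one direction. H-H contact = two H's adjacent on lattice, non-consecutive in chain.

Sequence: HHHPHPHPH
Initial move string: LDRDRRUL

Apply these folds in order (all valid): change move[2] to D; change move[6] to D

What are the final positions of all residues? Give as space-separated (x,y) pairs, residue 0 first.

Initial moves: LDRDRRUL
Fold: move[2]->D => LDDDRRUL (positions: [(0, 0), (-1, 0), (-1, -1), (-1, -2), (-1, -3), (0, -3), (1, -3), (1, -2), (0, -2)])
Fold: move[6]->D => LDDDRRDL (positions: [(0, 0), (-1, 0), (-1, -1), (-1, -2), (-1, -3), (0, -3), (1, -3), (1, -4), (0, -4)])

Answer: (0,0) (-1,0) (-1,-1) (-1,-2) (-1,-3) (0,-3) (1,-3) (1,-4) (0,-4)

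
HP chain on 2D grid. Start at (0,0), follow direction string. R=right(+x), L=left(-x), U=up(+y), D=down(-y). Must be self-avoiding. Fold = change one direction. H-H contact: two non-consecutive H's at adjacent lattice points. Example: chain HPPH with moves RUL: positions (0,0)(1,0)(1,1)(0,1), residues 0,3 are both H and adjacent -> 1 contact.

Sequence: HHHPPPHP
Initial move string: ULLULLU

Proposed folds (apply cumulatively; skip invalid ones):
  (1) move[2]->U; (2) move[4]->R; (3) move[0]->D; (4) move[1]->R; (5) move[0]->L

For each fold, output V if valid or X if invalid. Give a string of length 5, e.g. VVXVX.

Initial: ULLULLU -> [(0, 0), (0, 1), (-1, 1), (-2, 1), (-2, 2), (-3, 2), (-4, 2), (-4, 3)]
Fold 1: move[2]->U => ULUULLU VALID
Fold 2: move[4]->R => ULUURLU INVALID (collision), skipped
Fold 3: move[0]->D => DLUULLU VALID
Fold 4: move[1]->R => DRUULLU VALID
Fold 5: move[0]->L => LRUULLU INVALID (collision), skipped

Answer: VXVVX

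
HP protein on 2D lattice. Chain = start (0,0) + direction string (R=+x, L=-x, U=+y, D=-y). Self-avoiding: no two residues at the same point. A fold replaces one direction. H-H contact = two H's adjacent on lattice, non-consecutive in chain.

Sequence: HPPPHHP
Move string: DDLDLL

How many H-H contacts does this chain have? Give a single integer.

Answer: 0

Derivation:
Positions: [(0, 0), (0, -1), (0, -2), (-1, -2), (-1, -3), (-2, -3), (-3, -3)]
No H-H contacts found.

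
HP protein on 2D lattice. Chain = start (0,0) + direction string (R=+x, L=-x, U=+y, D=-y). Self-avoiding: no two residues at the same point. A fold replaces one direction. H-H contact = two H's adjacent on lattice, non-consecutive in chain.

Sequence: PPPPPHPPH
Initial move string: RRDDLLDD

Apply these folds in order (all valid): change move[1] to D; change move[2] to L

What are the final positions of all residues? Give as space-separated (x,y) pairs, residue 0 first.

Initial moves: RRDDLLDD
Fold: move[1]->D => RDDDLLDD (positions: [(0, 0), (1, 0), (1, -1), (1, -2), (1, -3), (0, -3), (-1, -3), (-1, -4), (-1, -5)])
Fold: move[2]->L => RDLDLLDD (positions: [(0, 0), (1, 0), (1, -1), (0, -1), (0, -2), (-1, -2), (-2, -2), (-2, -3), (-2, -4)])

Answer: (0,0) (1,0) (1,-1) (0,-1) (0,-2) (-1,-2) (-2,-2) (-2,-3) (-2,-4)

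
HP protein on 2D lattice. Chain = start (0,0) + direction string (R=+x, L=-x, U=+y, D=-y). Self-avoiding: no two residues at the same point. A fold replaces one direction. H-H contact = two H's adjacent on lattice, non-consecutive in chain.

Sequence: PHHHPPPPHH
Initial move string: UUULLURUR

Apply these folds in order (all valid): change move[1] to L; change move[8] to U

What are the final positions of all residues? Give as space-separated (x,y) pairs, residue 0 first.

Initial moves: UUULLURUR
Fold: move[1]->L => ULULLURUR (positions: [(0, 0), (0, 1), (-1, 1), (-1, 2), (-2, 2), (-3, 2), (-3, 3), (-2, 3), (-2, 4), (-1, 4)])
Fold: move[8]->U => ULULLURUU (positions: [(0, 0), (0, 1), (-1, 1), (-1, 2), (-2, 2), (-3, 2), (-3, 3), (-2, 3), (-2, 4), (-2, 5)])

Answer: (0,0) (0,1) (-1,1) (-1,2) (-2,2) (-3,2) (-3,3) (-2,3) (-2,4) (-2,5)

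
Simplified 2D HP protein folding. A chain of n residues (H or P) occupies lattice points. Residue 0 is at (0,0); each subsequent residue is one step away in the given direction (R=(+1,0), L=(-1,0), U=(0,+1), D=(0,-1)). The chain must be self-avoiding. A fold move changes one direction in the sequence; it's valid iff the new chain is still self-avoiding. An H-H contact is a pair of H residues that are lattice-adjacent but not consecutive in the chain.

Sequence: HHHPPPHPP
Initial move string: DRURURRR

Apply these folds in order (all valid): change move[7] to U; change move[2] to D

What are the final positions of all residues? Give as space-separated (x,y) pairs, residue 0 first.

Initial moves: DRURURRR
Fold: move[7]->U => DRURURRU (positions: [(0, 0), (0, -1), (1, -1), (1, 0), (2, 0), (2, 1), (3, 1), (4, 1), (4, 2)])
Fold: move[2]->D => DRDRURRU (positions: [(0, 0), (0, -1), (1, -1), (1, -2), (2, -2), (2, -1), (3, -1), (4, -1), (4, 0)])

Answer: (0,0) (0,-1) (1,-1) (1,-2) (2,-2) (2,-1) (3,-1) (4,-1) (4,0)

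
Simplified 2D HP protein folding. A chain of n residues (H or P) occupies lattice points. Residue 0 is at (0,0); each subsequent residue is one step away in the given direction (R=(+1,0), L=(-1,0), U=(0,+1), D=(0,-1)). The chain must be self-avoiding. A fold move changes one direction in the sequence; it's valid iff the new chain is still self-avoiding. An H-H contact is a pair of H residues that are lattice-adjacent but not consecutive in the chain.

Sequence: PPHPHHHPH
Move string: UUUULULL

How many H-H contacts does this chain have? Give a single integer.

Positions: [(0, 0), (0, 1), (0, 2), (0, 3), (0, 4), (-1, 4), (-1, 5), (-2, 5), (-3, 5)]
No H-H contacts found.

Answer: 0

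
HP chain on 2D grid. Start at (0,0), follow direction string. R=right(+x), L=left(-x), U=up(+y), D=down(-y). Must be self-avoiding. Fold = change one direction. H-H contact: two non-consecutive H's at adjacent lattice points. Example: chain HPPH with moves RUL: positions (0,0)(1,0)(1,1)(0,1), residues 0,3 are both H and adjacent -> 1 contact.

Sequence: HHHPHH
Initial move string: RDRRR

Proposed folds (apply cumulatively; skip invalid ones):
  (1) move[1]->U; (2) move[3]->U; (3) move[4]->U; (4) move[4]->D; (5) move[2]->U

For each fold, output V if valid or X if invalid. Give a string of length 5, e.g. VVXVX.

Initial: RDRRR -> [(0, 0), (1, 0), (1, -1), (2, -1), (3, -1), (4, -1)]
Fold 1: move[1]->U => RURRR VALID
Fold 2: move[3]->U => RURUR VALID
Fold 3: move[4]->U => RURUU VALID
Fold 4: move[4]->D => RURUD INVALID (collision), skipped
Fold 5: move[2]->U => RUUUU VALID

Answer: VVVXV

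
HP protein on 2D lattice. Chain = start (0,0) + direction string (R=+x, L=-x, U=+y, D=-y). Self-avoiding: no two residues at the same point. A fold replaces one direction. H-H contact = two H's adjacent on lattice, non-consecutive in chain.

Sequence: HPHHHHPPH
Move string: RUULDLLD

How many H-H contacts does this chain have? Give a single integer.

Positions: [(0, 0), (1, 0), (1, 1), (1, 2), (0, 2), (0, 1), (-1, 1), (-2, 1), (-2, 0)]
H-H contact: residue 0 @(0,0) - residue 5 @(0, 1)
H-H contact: residue 2 @(1,1) - residue 5 @(0, 1)

Answer: 2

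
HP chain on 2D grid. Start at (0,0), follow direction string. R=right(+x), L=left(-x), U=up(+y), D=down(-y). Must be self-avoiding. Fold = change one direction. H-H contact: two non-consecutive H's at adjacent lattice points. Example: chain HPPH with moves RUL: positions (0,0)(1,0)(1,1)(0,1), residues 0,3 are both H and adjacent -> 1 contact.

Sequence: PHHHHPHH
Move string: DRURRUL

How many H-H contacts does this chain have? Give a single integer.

Answer: 1

Derivation:
Positions: [(0, 0), (0, -1), (1, -1), (1, 0), (2, 0), (3, 0), (3, 1), (2, 1)]
H-H contact: residue 4 @(2,0) - residue 7 @(2, 1)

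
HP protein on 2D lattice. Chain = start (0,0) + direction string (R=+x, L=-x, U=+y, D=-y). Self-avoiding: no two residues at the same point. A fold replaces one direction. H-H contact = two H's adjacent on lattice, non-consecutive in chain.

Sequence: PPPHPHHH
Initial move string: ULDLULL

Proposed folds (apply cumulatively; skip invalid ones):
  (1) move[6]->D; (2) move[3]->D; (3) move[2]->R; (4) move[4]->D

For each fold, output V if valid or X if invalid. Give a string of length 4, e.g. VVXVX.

Answer: VXXV

Derivation:
Initial: ULDLULL -> [(0, 0), (0, 1), (-1, 1), (-1, 0), (-2, 0), (-2, 1), (-3, 1), (-4, 1)]
Fold 1: move[6]->D => ULDLULD VALID
Fold 2: move[3]->D => ULDDULD INVALID (collision), skipped
Fold 3: move[2]->R => ULRLULD INVALID (collision), skipped
Fold 4: move[4]->D => ULDLDLD VALID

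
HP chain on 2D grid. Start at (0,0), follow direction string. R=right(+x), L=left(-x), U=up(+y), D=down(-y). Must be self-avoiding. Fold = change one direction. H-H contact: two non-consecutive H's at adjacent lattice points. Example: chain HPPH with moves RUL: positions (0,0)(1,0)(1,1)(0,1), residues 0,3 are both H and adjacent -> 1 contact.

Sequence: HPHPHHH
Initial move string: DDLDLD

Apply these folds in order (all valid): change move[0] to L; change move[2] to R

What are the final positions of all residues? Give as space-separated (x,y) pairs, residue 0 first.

Answer: (0,0) (-1,0) (-1,-1) (0,-1) (0,-2) (-1,-2) (-1,-3)

Derivation:
Initial moves: DDLDLD
Fold: move[0]->L => LDLDLD (positions: [(0, 0), (-1, 0), (-1, -1), (-2, -1), (-2, -2), (-3, -2), (-3, -3)])
Fold: move[2]->R => LDRDLD (positions: [(0, 0), (-1, 0), (-1, -1), (0, -1), (0, -2), (-1, -2), (-1, -3)])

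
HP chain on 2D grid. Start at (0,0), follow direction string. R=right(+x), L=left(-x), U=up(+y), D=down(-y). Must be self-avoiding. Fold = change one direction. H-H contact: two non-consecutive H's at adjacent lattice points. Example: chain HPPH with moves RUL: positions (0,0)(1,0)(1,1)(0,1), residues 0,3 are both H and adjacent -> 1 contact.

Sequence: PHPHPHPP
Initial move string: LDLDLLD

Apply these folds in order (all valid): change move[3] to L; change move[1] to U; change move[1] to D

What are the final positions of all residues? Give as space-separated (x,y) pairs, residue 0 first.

Initial moves: LDLDLLD
Fold: move[3]->L => LDLLLLD (positions: [(0, 0), (-1, 0), (-1, -1), (-2, -1), (-3, -1), (-4, -1), (-5, -1), (-5, -2)])
Fold: move[1]->U => LULLLLD (positions: [(0, 0), (-1, 0), (-1, 1), (-2, 1), (-3, 1), (-4, 1), (-5, 1), (-5, 0)])
Fold: move[1]->D => LDLLLLD (positions: [(0, 0), (-1, 0), (-1, -1), (-2, -1), (-3, -1), (-4, -1), (-5, -1), (-5, -2)])

Answer: (0,0) (-1,0) (-1,-1) (-2,-1) (-3,-1) (-4,-1) (-5,-1) (-5,-2)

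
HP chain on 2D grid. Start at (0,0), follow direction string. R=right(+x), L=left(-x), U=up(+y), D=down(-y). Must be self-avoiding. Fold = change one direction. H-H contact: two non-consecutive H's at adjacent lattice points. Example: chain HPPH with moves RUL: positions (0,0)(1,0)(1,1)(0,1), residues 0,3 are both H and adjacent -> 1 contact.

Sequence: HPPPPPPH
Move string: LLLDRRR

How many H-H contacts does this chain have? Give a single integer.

Answer: 1

Derivation:
Positions: [(0, 0), (-1, 0), (-2, 0), (-3, 0), (-3, -1), (-2, -1), (-1, -1), (0, -1)]
H-H contact: residue 0 @(0,0) - residue 7 @(0, -1)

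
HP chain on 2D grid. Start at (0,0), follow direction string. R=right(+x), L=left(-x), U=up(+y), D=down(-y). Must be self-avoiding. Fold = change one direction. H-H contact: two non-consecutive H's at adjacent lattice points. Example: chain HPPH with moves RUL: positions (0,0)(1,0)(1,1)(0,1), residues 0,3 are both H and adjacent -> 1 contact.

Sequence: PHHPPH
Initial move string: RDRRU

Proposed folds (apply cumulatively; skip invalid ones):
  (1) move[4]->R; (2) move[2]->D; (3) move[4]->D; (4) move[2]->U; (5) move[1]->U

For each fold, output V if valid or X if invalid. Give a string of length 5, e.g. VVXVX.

Initial: RDRRU -> [(0, 0), (1, 0), (1, -1), (2, -1), (3, -1), (3, 0)]
Fold 1: move[4]->R => RDRRR VALID
Fold 2: move[2]->D => RDDRR VALID
Fold 3: move[4]->D => RDDRD VALID
Fold 4: move[2]->U => RDURD INVALID (collision), skipped
Fold 5: move[1]->U => RUDRD INVALID (collision), skipped

Answer: VVVXX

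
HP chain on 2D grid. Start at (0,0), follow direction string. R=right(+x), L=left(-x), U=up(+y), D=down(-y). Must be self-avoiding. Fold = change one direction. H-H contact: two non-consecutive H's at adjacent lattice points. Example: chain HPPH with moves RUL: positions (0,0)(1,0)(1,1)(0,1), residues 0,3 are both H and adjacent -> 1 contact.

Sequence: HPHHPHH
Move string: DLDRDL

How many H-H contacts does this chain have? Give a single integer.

Positions: [(0, 0), (0, -1), (-1, -1), (-1, -2), (0, -2), (0, -3), (-1, -3)]
H-H contact: residue 3 @(-1,-2) - residue 6 @(-1, -3)

Answer: 1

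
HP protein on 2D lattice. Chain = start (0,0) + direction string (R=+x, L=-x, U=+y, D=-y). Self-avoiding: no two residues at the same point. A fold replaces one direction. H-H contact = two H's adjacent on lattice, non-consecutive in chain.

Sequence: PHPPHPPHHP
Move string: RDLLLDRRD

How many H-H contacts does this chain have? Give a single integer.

Answer: 1

Derivation:
Positions: [(0, 0), (1, 0), (1, -1), (0, -1), (-1, -1), (-2, -1), (-2, -2), (-1, -2), (0, -2), (0, -3)]
H-H contact: residue 4 @(-1,-1) - residue 7 @(-1, -2)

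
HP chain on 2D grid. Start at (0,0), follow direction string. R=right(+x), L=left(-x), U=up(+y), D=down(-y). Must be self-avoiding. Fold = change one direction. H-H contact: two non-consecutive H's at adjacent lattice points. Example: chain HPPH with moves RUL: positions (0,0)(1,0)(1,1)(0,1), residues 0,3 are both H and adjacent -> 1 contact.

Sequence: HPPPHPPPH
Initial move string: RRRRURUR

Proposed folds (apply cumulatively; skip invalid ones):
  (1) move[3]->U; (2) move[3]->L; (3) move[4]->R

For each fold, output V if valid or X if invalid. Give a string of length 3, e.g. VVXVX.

Answer: VXV

Derivation:
Initial: RRRRURUR -> [(0, 0), (1, 0), (2, 0), (3, 0), (4, 0), (4, 1), (5, 1), (5, 2), (6, 2)]
Fold 1: move[3]->U => RRRUURUR VALID
Fold 2: move[3]->L => RRRLURUR INVALID (collision), skipped
Fold 3: move[4]->R => RRRURRUR VALID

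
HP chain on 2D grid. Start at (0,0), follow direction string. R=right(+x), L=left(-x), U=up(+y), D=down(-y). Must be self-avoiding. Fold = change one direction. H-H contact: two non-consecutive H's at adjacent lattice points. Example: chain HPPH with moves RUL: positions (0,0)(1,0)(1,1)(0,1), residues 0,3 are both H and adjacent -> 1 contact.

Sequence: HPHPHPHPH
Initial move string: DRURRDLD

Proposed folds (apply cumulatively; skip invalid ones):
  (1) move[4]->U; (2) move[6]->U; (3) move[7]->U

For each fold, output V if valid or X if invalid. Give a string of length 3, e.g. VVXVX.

Initial: DRURRDLD -> [(0, 0), (0, -1), (1, -1), (1, 0), (2, 0), (3, 0), (3, -1), (2, -1), (2, -2)]
Fold 1: move[4]->U => DRURUDLD INVALID (collision), skipped
Fold 2: move[6]->U => DRURRDUD INVALID (collision), skipped
Fold 3: move[7]->U => DRURRDLU INVALID (collision), skipped

Answer: XXX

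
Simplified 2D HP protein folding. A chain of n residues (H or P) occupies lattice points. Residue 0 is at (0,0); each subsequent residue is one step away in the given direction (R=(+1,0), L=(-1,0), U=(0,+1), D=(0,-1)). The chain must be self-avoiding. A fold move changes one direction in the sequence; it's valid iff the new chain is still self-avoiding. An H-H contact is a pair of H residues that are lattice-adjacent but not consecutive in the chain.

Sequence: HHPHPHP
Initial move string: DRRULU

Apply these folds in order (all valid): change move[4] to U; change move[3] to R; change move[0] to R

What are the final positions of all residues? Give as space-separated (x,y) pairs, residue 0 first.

Answer: (0,0) (1,0) (2,0) (3,0) (4,0) (4,1) (4,2)

Derivation:
Initial moves: DRRULU
Fold: move[4]->U => DRRUUU (positions: [(0, 0), (0, -1), (1, -1), (2, -1), (2, 0), (2, 1), (2, 2)])
Fold: move[3]->R => DRRRUU (positions: [(0, 0), (0, -1), (1, -1), (2, -1), (3, -1), (3, 0), (3, 1)])
Fold: move[0]->R => RRRRUU (positions: [(0, 0), (1, 0), (2, 0), (3, 0), (4, 0), (4, 1), (4, 2)])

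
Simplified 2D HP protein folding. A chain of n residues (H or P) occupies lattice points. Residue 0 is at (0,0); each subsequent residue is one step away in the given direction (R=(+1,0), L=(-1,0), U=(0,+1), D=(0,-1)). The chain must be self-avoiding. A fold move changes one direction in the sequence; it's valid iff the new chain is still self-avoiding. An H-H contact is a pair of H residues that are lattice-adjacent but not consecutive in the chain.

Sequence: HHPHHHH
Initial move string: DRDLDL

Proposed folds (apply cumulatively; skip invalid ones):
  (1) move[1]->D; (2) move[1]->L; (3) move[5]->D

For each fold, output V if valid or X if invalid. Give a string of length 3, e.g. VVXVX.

Answer: VVV

Derivation:
Initial: DRDLDL -> [(0, 0), (0, -1), (1, -1), (1, -2), (0, -2), (0, -3), (-1, -3)]
Fold 1: move[1]->D => DDDLDL VALID
Fold 2: move[1]->L => DLDLDL VALID
Fold 3: move[5]->D => DLDLDD VALID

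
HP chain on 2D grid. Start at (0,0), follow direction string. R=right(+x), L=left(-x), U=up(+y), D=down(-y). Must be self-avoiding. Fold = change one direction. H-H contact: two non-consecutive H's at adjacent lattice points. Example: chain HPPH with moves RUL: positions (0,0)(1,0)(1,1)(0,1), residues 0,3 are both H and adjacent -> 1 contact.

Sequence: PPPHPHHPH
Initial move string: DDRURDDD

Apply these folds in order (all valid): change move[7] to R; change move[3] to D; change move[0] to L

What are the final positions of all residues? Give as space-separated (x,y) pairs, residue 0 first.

Answer: (0,0) (-1,0) (-1,-1) (0,-1) (0,-2) (1,-2) (1,-3) (1,-4) (2,-4)

Derivation:
Initial moves: DDRURDDD
Fold: move[7]->R => DDRURDDR (positions: [(0, 0), (0, -1), (0, -2), (1, -2), (1, -1), (2, -1), (2, -2), (2, -3), (3, -3)])
Fold: move[3]->D => DDRDRDDR (positions: [(0, 0), (0, -1), (0, -2), (1, -2), (1, -3), (2, -3), (2, -4), (2, -5), (3, -5)])
Fold: move[0]->L => LDRDRDDR (positions: [(0, 0), (-1, 0), (-1, -1), (0, -1), (0, -2), (1, -2), (1, -3), (1, -4), (2, -4)])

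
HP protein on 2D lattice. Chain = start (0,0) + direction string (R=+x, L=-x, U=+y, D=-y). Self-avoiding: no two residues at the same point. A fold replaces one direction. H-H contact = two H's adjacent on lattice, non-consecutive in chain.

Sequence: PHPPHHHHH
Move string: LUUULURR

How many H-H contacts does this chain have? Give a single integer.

Answer: 1

Derivation:
Positions: [(0, 0), (-1, 0), (-1, 1), (-1, 2), (-1, 3), (-2, 3), (-2, 4), (-1, 4), (0, 4)]
H-H contact: residue 4 @(-1,3) - residue 7 @(-1, 4)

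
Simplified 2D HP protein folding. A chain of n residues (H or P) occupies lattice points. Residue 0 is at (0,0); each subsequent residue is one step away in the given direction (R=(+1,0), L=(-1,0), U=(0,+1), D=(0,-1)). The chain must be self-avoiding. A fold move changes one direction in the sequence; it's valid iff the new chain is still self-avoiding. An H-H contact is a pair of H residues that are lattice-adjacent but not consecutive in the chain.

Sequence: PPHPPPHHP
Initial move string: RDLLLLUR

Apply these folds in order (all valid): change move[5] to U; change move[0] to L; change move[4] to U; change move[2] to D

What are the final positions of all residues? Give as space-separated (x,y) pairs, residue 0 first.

Answer: (0,0) (-1,0) (-1,-1) (-1,-2) (-2,-2) (-2,-1) (-2,0) (-2,1) (-1,1)

Derivation:
Initial moves: RDLLLLUR
Fold: move[5]->U => RDLLLUUR (positions: [(0, 0), (1, 0), (1, -1), (0, -1), (-1, -1), (-2, -1), (-2, 0), (-2, 1), (-1, 1)])
Fold: move[0]->L => LDLLLUUR (positions: [(0, 0), (-1, 0), (-1, -1), (-2, -1), (-3, -1), (-4, -1), (-4, 0), (-4, 1), (-3, 1)])
Fold: move[4]->U => LDLLUUUR (positions: [(0, 0), (-1, 0), (-1, -1), (-2, -1), (-3, -1), (-3, 0), (-3, 1), (-3, 2), (-2, 2)])
Fold: move[2]->D => LDDLUUUR (positions: [(0, 0), (-1, 0), (-1, -1), (-1, -2), (-2, -2), (-2, -1), (-2, 0), (-2, 1), (-1, 1)])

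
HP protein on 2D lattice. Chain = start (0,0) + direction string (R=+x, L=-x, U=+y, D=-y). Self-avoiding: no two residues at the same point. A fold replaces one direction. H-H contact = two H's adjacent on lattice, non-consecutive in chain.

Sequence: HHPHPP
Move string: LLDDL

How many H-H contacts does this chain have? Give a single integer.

Answer: 0

Derivation:
Positions: [(0, 0), (-1, 0), (-2, 0), (-2, -1), (-2, -2), (-3, -2)]
No H-H contacts found.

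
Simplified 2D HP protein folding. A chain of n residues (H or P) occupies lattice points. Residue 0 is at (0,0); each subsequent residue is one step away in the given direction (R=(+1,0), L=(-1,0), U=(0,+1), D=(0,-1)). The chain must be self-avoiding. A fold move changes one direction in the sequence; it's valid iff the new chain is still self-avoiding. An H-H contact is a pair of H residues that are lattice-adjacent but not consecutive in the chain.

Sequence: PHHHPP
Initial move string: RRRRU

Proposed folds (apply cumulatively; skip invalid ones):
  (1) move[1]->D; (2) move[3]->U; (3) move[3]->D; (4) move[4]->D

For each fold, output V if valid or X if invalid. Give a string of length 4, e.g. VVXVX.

Answer: VVXX

Derivation:
Initial: RRRRU -> [(0, 0), (1, 0), (2, 0), (3, 0), (4, 0), (4, 1)]
Fold 1: move[1]->D => RDRRU VALID
Fold 2: move[3]->U => RDRUU VALID
Fold 3: move[3]->D => RDRDU INVALID (collision), skipped
Fold 4: move[4]->D => RDRUD INVALID (collision), skipped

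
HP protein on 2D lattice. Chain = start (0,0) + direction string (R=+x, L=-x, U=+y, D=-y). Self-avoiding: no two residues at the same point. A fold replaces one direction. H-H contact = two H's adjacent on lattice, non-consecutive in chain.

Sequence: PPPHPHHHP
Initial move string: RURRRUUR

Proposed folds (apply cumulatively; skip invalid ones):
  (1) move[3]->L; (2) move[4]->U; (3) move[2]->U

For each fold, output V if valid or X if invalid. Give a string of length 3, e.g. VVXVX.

Initial: RURRRUUR -> [(0, 0), (1, 0), (1, 1), (2, 1), (3, 1), (4, 1), (4, 2), (4, 3), (5, 3)]
Fold 1: move[3]->L => RURLRUUR INVALID (collision), skipped
Fold 2: move[4]->U => RURRUUUR VALID
Fold 3: move[2]->U => RUURUUUR VALID

Answer: XVV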